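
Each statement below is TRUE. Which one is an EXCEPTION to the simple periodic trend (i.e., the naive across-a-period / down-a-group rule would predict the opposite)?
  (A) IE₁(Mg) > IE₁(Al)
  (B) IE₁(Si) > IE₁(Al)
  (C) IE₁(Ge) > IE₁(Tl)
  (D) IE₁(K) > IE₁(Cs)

The general trend: first ionisation energy increases across a period and decreases down a group.
(A) Mg (period 3, group 2) vs Al (period 3, group 13): the stated order contradicts the simple trend.
(B) Si (period 3, group 14) vs Al (period 3, group 13): the stated order agrees with the simple trend.
(C) Ge (period 4, group 14) vs Tl (period 6, group 13): the stated order agrees with the simple trend.
(D) K (period 4, group 1) vs Cs (period 6, group 1): the stated order agrees with the simple trend.
The exception is (A): Al's single 3p electron is easier to remove than one from Mg's filled 3s².

(A)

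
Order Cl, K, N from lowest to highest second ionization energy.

The second ionization energy removes an electron from the +1 ion. For each element: Cl⁺ still has 6 valence electrons; K⁺ is the bare [Ar] core; N⁺ still has 4 valence electrons.
Pulling an electron out of a noble-gas core costs far more than removing a remaining valence electron, so K sits at the high end of IE_2.
Valence configurations: Cl⁺ [Ne]3s²3p⁴, N⁺ [He]2s²2p².
The numbers (kJ/mol): Cl 2298, K 3052, N 2856.
So the second ionization energies run Cl < N < K.

Cl, N, K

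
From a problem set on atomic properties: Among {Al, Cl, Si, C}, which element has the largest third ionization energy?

C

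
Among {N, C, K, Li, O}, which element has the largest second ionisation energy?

Li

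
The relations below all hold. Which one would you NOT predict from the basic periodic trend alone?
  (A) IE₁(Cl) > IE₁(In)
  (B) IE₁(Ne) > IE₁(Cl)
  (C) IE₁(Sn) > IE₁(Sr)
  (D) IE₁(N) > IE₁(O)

The general trend: first ionization energy increases across a period and decreases down a group.
(A) Cl (period 3, group 17) vs In (period 5, group 13): the stated order agrees with the simple trend.
(B) Ne (period 2, group 18) vs Cl (period 3, group 17): the stated order agrees with the simple trend.
(C) Sn (period 5, group 14) vs Sr (period 5, group 2): the stated order agrees with the simple trend.
(D) N (period 2, group 15) vs O (period 2, group 16): the stated order contradicts the simple trend.
The exception is (D): pairing an electron in O's 2p⁴ costs repulsion energy, so O ionizes more easily than half-filled N (2p³).

(D)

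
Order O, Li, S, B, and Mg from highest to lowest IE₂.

Li > O > B > S > Mg

IE_2 is the cost of taking one more electron from the +1 cation: O⁺ still has 5 valence electrons; Li⁺ is the bare [He] core; S⁺ still has 5 valence electrons; B⁺ still has 2 valence electrons; Mg⁺ still has 1 valence electron.
Breaking into a closed-shell core is much more expensive than removing a leftover valence electron — Li has the largest IE_2 here.
Valence configurations: O⁺ [He]2s²2p³, S⁺ [Ne]3s²3p³, B⁺ [He]2s², Mg⁺ [Ne]3s¹.
Approximate IE_2 values (kJ/mol): O 3388, Li 7298, S 2252, B 2427, Mg 1451.
So the second ionization energies run Mg < S < B < O < Li.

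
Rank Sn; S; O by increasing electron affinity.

O is in period 2, group 16; S is in period 3, group 16; Sn is in period 5, group 14.
Atoms with high Z_eff and room in the valence shell (especially the halogens) have the most exothermic electron affinities.
These span different periods and groups, so the two trends combine.
O > Sn: relative to Sn, both the across-period and down-group shifts push O's electron affinity up.
S > O: this pair runs against the simple trend — see the exception note.
Note the exception: S has a higher electron affinity than O, contrary to the simple trend — the compact 2p subshell of O repels the added electron more than S's larger 3p does.
For reference (kJ/mol): O 141, S 200, Sn 107.
So from lowest to highest: Sn < O < S.

Sn < O < S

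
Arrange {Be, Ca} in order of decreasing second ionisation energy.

Be > Ca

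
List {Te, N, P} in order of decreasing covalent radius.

Te > P > N

N is in period 2, group 15; P is in period 3, group 15; Te is in period 5, group 16.
Atomic radius shrinks across a period as nuclear charge pulls the same shell inward, and grows down a group as new shells are added.
Neither a single period nor a single group — weigh both effects.
P > N: P sits below N in group 15, so the down-group effect alone puts P larger.
Te > P: period and group pull opposite ways; the down-group shift dominates (136 vs 111 pm).
Approximate values (pm): N 71, P 111, Te 136.
So from largest to smallest: Te > P > N.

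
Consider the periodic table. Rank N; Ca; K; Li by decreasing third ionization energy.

Li > Ca > N > K

The third ionization energy removes an electron from the +2 ion. For each element: N²⁺ still has 3 valence electrons; Ca²⁺ is the bare [Ar] core; K²⁺ is already 1 electron into the core; Li²⁺ is already 1 electron into the core.
Usually core removal costs more than valence removal, but here the competition is close: a tightly held n=2 valence electron can cost more to remove than an n=3 core electron, so the actual values have to decide it.
Approximate IE_3 values (kJ/mol): N 4578, Ca 4912, K 4420, Li 11815.
Overall IE_3 order: K < N < Ca < Li.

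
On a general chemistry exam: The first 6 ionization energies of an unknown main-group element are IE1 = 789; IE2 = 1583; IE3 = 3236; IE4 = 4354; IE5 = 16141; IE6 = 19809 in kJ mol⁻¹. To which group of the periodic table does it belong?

Group 14

Look for the largest jump between consecutive ionization energies: IE5/IE4 ≈ 3.7, far larger than any earlier ratio.
That jump marks the point where a core electron is being removed. So the atom has 4 valence electrons.
A main-group element with 4 valence electrons is in group 14.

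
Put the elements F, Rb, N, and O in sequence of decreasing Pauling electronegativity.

N is in period 2, group 15; O is in period 2, group 16; F is in period 2, group 17; Rb is in period 5, group 1.
Smaller atoms with higher effective nuclear charge are more electronegative.
Neither a single period nor a single group — weigh both effects.
N > Rb: relative to Rb, both the across-period and down-group shifts push N's electronegativity up.
O > N: both are in period 2; the period trend gives O the larger value.
F > O: F lies to the right of O in period 2, so the across-period effect alone puts F higher.
Approximate values (Pauling): N 3.04, O 3.44, F 3.98, Rb 0.82.
So from highest to lowest: F > O > N > Rb.

F > O > N > Rb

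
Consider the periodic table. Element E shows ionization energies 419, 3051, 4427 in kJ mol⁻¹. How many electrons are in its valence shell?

Look for the largest jump between consecutive ionization energies: IE2/IE1 ≈ 7.3, far larger than any earlier ratio.
That jump marks the point where a core electron is being removed. So the atom has 1 valence electron.

1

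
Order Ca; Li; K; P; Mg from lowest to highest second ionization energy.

Ca < Mg < P < K < Li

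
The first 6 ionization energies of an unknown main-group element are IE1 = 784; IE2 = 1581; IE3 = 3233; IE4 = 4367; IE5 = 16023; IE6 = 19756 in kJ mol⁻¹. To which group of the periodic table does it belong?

Look for the largest jump between consecutive ionization energies: IE5/IE4 ≈ 3.7, far larger than any earlier ratio.
That jump marks the point where a core electron is being removed. So the atom has 4 valence electrons.
A main-group element with 4 valence electrons is in group 14.

Group 14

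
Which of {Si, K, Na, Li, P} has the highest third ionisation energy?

Li

IE_3 is the cost of taking one more electron from the +2 cation: Si²⁺ still has 2 valence electrons; K²⁺ is already 1 electron into the core; Na²⁺ is already 1 electron into the core; Li²⁺ is already 1 electron into the core; P²⁺ still has 3 valence electrons.
Pulling an electron out of a noble-gas core costs far more than removing a remaining valence electron, so K, Na and Li sit at the high end of IE_3.
Valence configurations: Si²⁺ [Ne]3s², P²⁺ [Ne]3s²3p¹.
P²⁺ loses a lone 3p electron whereas Si²⁺ must break into a filled 3s² pair, so IE_3(Si) > IE_3(P) even though P has the higher nuclear charge.
The numbers (kJ/mol): Si 3232, K 4420, Na 6910, Li 11815, P 2914.
Putting it together, IE_3: P < Si < K < Na < Li.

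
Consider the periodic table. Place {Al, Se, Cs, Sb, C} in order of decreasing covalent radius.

Cs > Sb > Al > Se > C

Atomic radius shrinks across a period as nuclear charge pulls the same shell inward, and grows down a group as new shells are added.
Neither a single period nor a single group — weigh both effects.
Se > C: the two effects oppose for this pair; the down-group effect wins (116 vs 75 pm).
Al > Se: period and group pull opposite ways; the across-period shift dominates (126 vs 116 pm).
Sb > Al: period and group pull opposite ways; the down-group shift dominates (140 vs 126 pm).
Cs > Sb: relative to Sb, both the across-period and down-group shifts push Cs's atomic radius up.
Tabulated atomic radius (pm): C 75, Al 126, Se 116, Sb 140, Cs 232.
So from largest to smallest: Cs > Sb > Al > Se > C.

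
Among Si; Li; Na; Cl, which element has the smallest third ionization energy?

The third ionization energy removes an electron from the +2 ion. For each element: Si²⁺ still has 2 valence electrons; Li²⁺ is already 1 electron into the core; Na²⁺ is already 1 electron into the core; Cl²⁺ still has 5 valence electrons.
Core electrons are held far more tightly than valence electrons, so Na and Li top the IE_3 order.
Valence configurations: Si²⁺ [Ne]3s², Cl²⁺ [Ne]3s²3p³.
Tabulated IE_3 (kJ/mol): Si 3232, Li 11815, Na 6910, Cl 3822.
Overall IE_3 order: Si < Cl < Na < Li.

Si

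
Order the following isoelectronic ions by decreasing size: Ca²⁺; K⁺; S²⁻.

All of these have 18 electrons, so size is governed by nuclear charge alone: the more protons, the stronger the pull on the same electron cloud, and the smaller the ion.
Nuclear charges: Ca²⁺ (Z=20), K⁺ (Z=19), S²⁻ (Z=16).
Largest to smallest: S²⁻ > K⁺ > Ca²⁺.

S²⁻ > K⁺ > Ca²⁺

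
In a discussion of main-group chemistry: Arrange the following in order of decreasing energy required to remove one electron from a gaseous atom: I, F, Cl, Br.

F is in period 2, group 17; Cl is in period 3, group 17; Br is in period 4, group 17; I is in period 5, group 17.
IE₁ increases left→right with effective nuclear charge and decreases top→bottom as the valence shell moves farther out.
All are in group 17, so first ionization energy increases up the group.
So from highest to lowest: F > Cl > Br > I.

F > Cl > Br > I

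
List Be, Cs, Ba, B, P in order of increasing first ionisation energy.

Cs < Ba < B < Be < P

Be is in period 2, group 2; B is in period 2, group 13; P is in period 3, group 15; Cs is in period 6, group 1; Ba is in period 6, group 2.
Removing the outermost electron gets harder across a period and easier down a group.
Here both period and group differ, so the two effects have to be weighed against each other.
Ba > Cs: both are in period 6; the period trend gives Ba the larger value.
B > Ba: both effects reinforce here, so B is clearly the higher of the two.
Be > B: this pair runs against the simple trend — see the exception note.
P > Be: period and group pull opposite ways; the across-period shift dominates (1012 vs 900 kJ/mol).
Note the exception: Be has a higher first ionization energy than B, contrary to the simple trend — removing B's lone 2p electron is easier than breaking Be's filled 2s².
Approximate values (kJ/mol): Be 900, B 801, P 1012, Cs 376, Ba 503.
So from lowest to highest: Cs < Ba < B < Be < P.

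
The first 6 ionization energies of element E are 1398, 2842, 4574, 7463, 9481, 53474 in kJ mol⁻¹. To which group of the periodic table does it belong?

Group 15

Look for the largest jump between consecutive ionization energies: IE6/IE5 ≈ 5.6, far larger than any earlier ratio.
That jump marks the point where a core electron is being removed. So the atom has 5 valence electrons.
A main-group element with 5 valence electrons is in group 15.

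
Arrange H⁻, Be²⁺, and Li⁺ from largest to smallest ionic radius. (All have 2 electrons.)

H⁻, Li⁺, Be²⁺

All of these have 2 electrons, so size is governed by nuclear charge alone: the more protons, the stronger the pull on the same electron cloud, and the smaller the ion.
Nuclear charges: Be²⁺ (Z=4), Li⁺ (Z=3), H⁻ (Z=1).
Largest to smallest: H⁻ > Li⁺ > Be²⁺.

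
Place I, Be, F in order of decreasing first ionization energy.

F, I, Be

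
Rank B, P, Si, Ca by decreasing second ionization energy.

B > P > Si > Ca

After 1 electron has been removed, what remains? B⁺ still has 2 valence electrons; P⁺ still has 4 valence electrons; Si⁺ still has 3 valence electrons; Ca⁺ still has 1 valence electron.
All are still removing valence electrons, so compare the +1 ions as you would atoms: IE_2 generally rises across a period (higher Z_eff) and falls down a group (larger shell), subject to the usual subshell exceptions.
Valence configurations: B⁺ [He]2s², P⁺ [Ne]3s²3p², Si⁺ [Ne]3s²3p¹, Ca⁺ [Ar]4s¹.
Tabulated IE_2 (kJ/mol): B 2427, P 1907, Si 1577, Ca 1145.
Hence IE_2: Ca < Si < P < B.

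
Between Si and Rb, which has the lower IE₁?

Rb

First ionization energy rises across a period (greater Z_eff holds electrons more tightly) and falls down a group (valence electrons are farther from the nucleus).
Here both period and group differ, so the two effects have to be weighed against each other.
Si > Rb: relative to Rb, both the across-period and down-group shifts push Si's first ionization energy up.
Tabulated first ionization energy (kJ/mol): Si 786, Rb 403.
So Rb has the lower IE₁ (Rb < Si).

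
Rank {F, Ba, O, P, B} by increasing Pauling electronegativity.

Ba < B < P < O < F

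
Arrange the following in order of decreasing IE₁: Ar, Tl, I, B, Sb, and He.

Removing the outermost electron gets harder across a period and easier down a group.
Here both period and group differ, so the two effects have to be weighed against each other.
B > Tl: they share group 13; the group trend gives B the larger value.
Sb > B: the two effects oppose for this pair; the across-period effect wins (831 vs 801 kJ/mol).
I > Sb: I lies to the right of Sb in period 5, so the across-period effect alone puts I higher.
Ar > I: both effects reinforce here, so Ar is clearly the higher of the two.
He > Ar: He sits above Ar in group 18, so the down-group effect alone puts He higher.
Approximate values (kJ/mol): He 2372, B 801, Ar 1521, Sb 831, I 1008, Tl 589.
So from highest to lowest: He > Ar > I > Sb > B > Tl.

He > Ar > I > Sb > B > Tl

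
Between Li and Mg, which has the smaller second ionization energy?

The second ionization energy removes an electron from the +1 ion. For each element: Li⁺ is the bare [He] core; Mg⁺ still has 1 valence electron.
Breaking into a closed-shell core is much more expensive than removing a leftover valence electron — Li has the largest IE_2 here.
Approximate IE_2 values (kJ/mol): Li 7298, Mg 1451.
Overall IE_2 order: Mg < Li.

Mg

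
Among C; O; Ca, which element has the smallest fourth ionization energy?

C

IE_4 is the cost of taking one more electron from the +3 cation: C³⁺ still has 1 valence electron; O³⁺ still has 3 valence electrons; Ca³⁺ is already 1 electron into the core.
Usually core removal costs more than valence removal, but here the competition is close: a tightly held n=2 valence electron can cost more to remove than an n=3 core electron, so the actual values have to decide it.
Valence configurations: C³⁺ [He]2s¹, O³⁺ [He]2s²2p¹.
The numbers (kJ/mol): C 6223, O 7469, Ca 6491.
Overall IE_4 order: C < Ca < O.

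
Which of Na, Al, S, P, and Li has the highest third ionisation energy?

Li

IE_3 is the cost of taking one more electron from the +2 cation: Na²⁺ is already 1 electron into the core; Al²⁺ still has 1 valence electron; S²⁺ still has 4 valence electrons; P²⁺ still has 3 valence electrons; Li²⁺ is already 1 electron into the core.
Breaking into a closed-shell core is much more expensive than removing a leftover valence electron — Na and Li have the largest IE_3 here.
Valence configurations: Al²⁺ [Ne]3s¹, S²⁺ [Ne]3s²3p², P²⁺ [Ne]3s²3p¹.
The numbers (kJ/mol): Na 6910, Al 2745, S 3357, P 2914, Li 11815.
Hence IE_3: Al < P < S < Na < Li.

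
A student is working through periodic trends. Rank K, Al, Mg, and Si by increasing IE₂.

The second ionization energy removes an electron from the +1 ion. For each element: K⁺ is the bare [Ar] core; Al⁺ still has 2 valence electrons; Mg⁺ still has 1 valence electron; Si⁺ still has 3 valence electrons.
Core electrons are held far more tightly than valence electrons, so K tops the IE_2 order.
Valence configurations: Al⁺ [Ne]3s², Mg⁺ [Ne]3s¹, Si⁺ [Ne]3s²3p¹.
Si⁺ loses a lone 3p electron whereas Al⁺ must break into a filled 3s² pair, so IE_2(Al) > IE_2(Si) even though Si has the higher nuclear charge.
Approximate IE_2 values (kJ/mol): K 3052, Al 1817, Mg 1451, Si 1577.
Hence IE_2: Mg < Si < Al < K.

Mg < Si < Al < K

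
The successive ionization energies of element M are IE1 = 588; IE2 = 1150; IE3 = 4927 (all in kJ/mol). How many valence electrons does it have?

Look for the largest jump between consecutive ionization energies: IE3/IE2 ≈ 4.3, far larger than any earlier ratio.
That jump marks the point where a core electron is being removed. So the atom has 2 valence electrons.

2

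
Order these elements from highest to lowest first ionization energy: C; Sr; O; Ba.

C is in period 2, group 14; O is in period 2, group 16; Sr is in period 5, group 2; Ba is in period 6, group 2.
First ionization energy rises across a period (greater Z_eff holds electrons more tightly) and falls down a group (valence electrons are farther from the nucleus).
Here both period and group differ, so the two effects have to be weighed against each other.
Sr > Ba: Sr sits above Ba in group 2, so the down-group effect alone puts Sr higher.
C > Sr: both effects reinforce here, so C is clearly the higher of the two.
O > C: O lies to the right of C in period 2, so the across-period effect alone puts O higher.
Approximate values (kJ/mol): C 1086, O 1314, Sr 550, Ba 503.
So from highest to lowest: O > C > Sr > Ba.

O > C > Sr > Ba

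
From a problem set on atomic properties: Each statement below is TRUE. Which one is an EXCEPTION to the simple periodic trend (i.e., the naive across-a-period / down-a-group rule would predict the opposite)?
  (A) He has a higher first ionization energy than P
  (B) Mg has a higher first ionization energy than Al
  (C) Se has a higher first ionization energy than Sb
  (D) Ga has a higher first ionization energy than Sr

(B)

The general trend: first ionization energy increases across a period and decreases down a group.
(A) He (period 1, group 18) vs P (period 3, group 15): the stated order agrees with the simple trend.
(B) Mg (period 3, group 2) vs Al (period 3, group 13): the stated order contradicts the simple trend.
(C) Se (period 4, group 16) vs Sb (period 5, group 15): the stated order agrees with the simple trend.
(D) Ga (period 4, group 13) vs Sr (period 5, group 2): the stated order agrees with the simple trend.
The exception is (B): Al's single 3p electron is easier to remove than one from Mg's filled 3s².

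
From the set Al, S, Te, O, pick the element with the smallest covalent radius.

O is in period 2, group 16; Al is in period 3, group 13; S is in period 3, group 16; Te is in period 5, group 16.
Across a period the added protons contract the valence shell; down a group each new principal shell makes the atom larger.
These span different periods and groups, so the two trends combine.
S > O: S sits below O in group 16, so the down-group effect alone puts S larger.
Al > S: Al lies to the left of S in period 3, so the across-period effect alone puts Al larger.
Te > Al: the two effects oppose for this pair; the down-group effect wins (136 vs 126 pm).
For reference (pm): O 63, Al 126, S 103, Te 136.
The smallest covalent radius among these belongs to O.

O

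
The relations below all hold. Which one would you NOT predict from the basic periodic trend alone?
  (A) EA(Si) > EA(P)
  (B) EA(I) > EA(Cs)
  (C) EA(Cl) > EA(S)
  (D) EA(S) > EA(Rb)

The general trend: electron affinity increases across a period and decreases down a group.
(A) Si (period 3, group 14) vs P (period 3, group 15): the stated order contradicts the simple trend.
(B) I (period 5, group 17) vs Cs (period 6, group 1): the stated order agrees with the simple trend.
(C) Cl (period 3, group 17) vs S (period 3, group 16): the stated order agrees with the simple trend.
(D) S (period 3, group 16) vs Rb (period 5, group 1): the stated order agrees with the simple trend.
The exception is (A): adding an electron to P's half-filled 3p³ is unfavourable, so Si (3p²) has the more exothermic EA.

(A)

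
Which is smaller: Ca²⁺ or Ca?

Ca²⁺

Forming Ca²⁺ removes 2 electrons from Ca. Fewer electrons for the same nuclear charge means less shielding and a higher Z_eff on the remaining electrons, and for main-group metals the entire outer shell is lost.
A cation is smaller than its parent atom: Ca²⁺ < Ca.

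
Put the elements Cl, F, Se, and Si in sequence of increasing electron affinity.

Si < Se < F < Cl

F is in period 2, group 17; Si is in period 3, group 14; Cl is in period 3, group 17; Se is in period 4, group 16.
Atoms with high Z_eff and room in the valence shell (especially the halogens) have the most exothermic electron affinities.
These span different periods and groups, so the two trends combine.
Se > Si: the two effects oppose for this pair; the across-period effect wins (195 vs 134 kJ/mol).
F > Se: relative to Se, both the across-period and down-group shifts push F's electron affinity up.
Cl > F: this pair runs against the simple trend — see the exception note.
Note the exception: Cl has a higher electron affinity than F, contrary to the simple trend — F's small 2p subshell makes the incoming electron feel strong e⁻–e⁻ repulsion, so Cl actually releases more energy on gaining an electron.
Approximate values (kJ/mol): F 328, Si 134, Cl 349, Se 195.
So from lowest to highest: Si < Se < F < Cl.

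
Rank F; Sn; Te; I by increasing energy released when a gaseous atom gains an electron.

Sn < Te < I < F

Adding an electron releases more energy for atoms nearer the top right (short of the noble gases).
Here both period and group differ, so the two effects have to be weighed against each other.
Te > Sn: both are in period 5; the period trend gives Te the larger value.
I > Te: both are in period 5; the period trend gives I the larger value.
F > I: they share group 17; the group trend gives F the larger value.
For reference (kJ/mol): F 328, Sn 107, Te 190, I 295.
So from lowest to highest: Sn < Te < I < F.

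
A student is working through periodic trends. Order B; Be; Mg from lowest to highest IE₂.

Mg < Be < B

IE_2 is the cost of taking one more electron from the +1 cation: B⁺ still has 2 valence electrons; Be⁺ still has 1 valence electron; Mg⁺ still has 1 valence electron.
All are still removing valence electrons, so compare the +1 ions as you would atoms: IE_2 generally rises across a period (higher Z_eff) and falls down a group (larger shell), subject to the usual subshell exceptions.
Valence configurations: B⁺ [He]2s², Be⁺ [He]2s¹, Mg⁺ [Ne]3s¹.
Approximate IE_2 values (kJ/mol): B 2427, Be 1757, Mg 1451.
Overall IE_2 order: Mg < Be < B.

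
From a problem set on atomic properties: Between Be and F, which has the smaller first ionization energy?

Be

Be is in period 2, group 2; F is in period 2, group 17.
Across a period the outer electron is held more tightly (higher IE₁); down a group it sits in a higher shell, more shielded, and comes off more easily.
All lie in period 2, so first ionization energy increases left to right.
So Be has the smaller first ionization energy (Be < F).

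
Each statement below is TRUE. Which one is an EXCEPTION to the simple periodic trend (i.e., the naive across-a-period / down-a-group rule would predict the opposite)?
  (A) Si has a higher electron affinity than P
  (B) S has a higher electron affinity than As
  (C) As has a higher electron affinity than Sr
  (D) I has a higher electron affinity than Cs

(A)

The general trend: electron affinity increases across a period and decreases down a group.
(A) Si (period 3, group 14) vs P (period 3, group 15): the stated order contradicts the simple trend.
(B) S (period 3, group 16) vs As (period 4, group 15): the stated order agrees with the simple trend.
(C) As (period 4, group 15) vs Sr (period 5, group 2): the stated order agrees with the simple trend.
(D) I (period 5, group 17) vs Cs (period 6, group 1): the stated order agrees with the simple trend.
The exception is (A): adding an electron to P's half-filled 3p³ is unfavourable, so Si (3p²) has the more exothermic EA.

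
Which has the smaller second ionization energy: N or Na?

Consider each +1 ion: N⁺ still has 4 valence electrons; Na⁺ is the bare [Ne] core.
Pulling an electron out of a noble-gas core costs far more than removing a remaining valence electron, so Na sits at the high end of IE_2.
Tabulated IE_2 (kJ/mol): N 2856, Na 4562.
Overall IE_2 order: N < Na.

N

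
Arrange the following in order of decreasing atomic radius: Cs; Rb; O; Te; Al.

Cs > Rb > Te > Al > O

O is in period 2, group 16; Al is in period 3, group 13; Rb is in period 5, group 1; Te is in period 5, group 16; Cs is in period 6, group 1.
Moving right in a period, electrons are added to the same shell under a stronger nuclear pull, so atoms get smaller; moving down, a new shell is opened and atoms get larger.
Here both period and group differ, so the two effects have to be weighed against each other.
Al > O: relative to O, both the across-period and down-group shifts push Al's atomic radius up.
Te > Al: period and group pull opposite ways; the down-group shift dominates (136 vs 126 pm).
Rb > Te: both are in period 5; the period trend gives Rb the larger value.
Cs > Rb: they share group 1; the group trend gives Cs the larger value.
Tabulated atomic radius (pm): O 63, Al 126, Rb 210, Te 136, Cs 232.
So from largest to smallest: Cs > Rb > Te > Al > O.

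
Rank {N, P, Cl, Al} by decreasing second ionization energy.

N, Cl, P, Al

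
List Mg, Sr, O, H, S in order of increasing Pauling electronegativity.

H is in period 1, group 1; O is in period 2, group 16; Mg is in period 3, group 2; S is in period 3, group 16; Sr is in period 5, group 2.
EN rises left→right (higher Z_eff, smaller atoms) and falls top→bottom (larger, more shielded atoms).
Here both period and group differ, so the two effects have to be weighed against each other.
Mg > Sr: they share group 2; the group trend gives Mg the larger value.
H > Mg: the two effects oppose for this pair; the down-group effect wins (2.20 vs 1.31).
S > H: period and group pull opposite ways; the across-period shift dominates (2.58 vs 2.20).
O > S: O sits above S in group 16, so the down-group effect alone puts O higher.
Approximate values (Pauling): H 2.20, O 3.44, Mg 1.31, S 2.58, Sr 0.95.
So from lowest to highest: Sr < Mg < H < S < O.

Sr, Mg, H, S, O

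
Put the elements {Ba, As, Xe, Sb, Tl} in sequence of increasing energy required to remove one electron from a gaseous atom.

Ba < Tl < Sb < As < Xe

As is in period 4, group 15; Sb is in period 5, group 15; Xe is in period 5, group 18; Ba is in period 6, group 2; Tl is in period 6, group 13.
Removing the outermost electron gets harder across a period and easier down a group.
These span different periods and groups, so the two trends combine.
Tl > Ba: both are in period 6; the period trend gives Tl the larger value.
Sb > Tl: relative to Tl, both the across-period and down-group shifts push Sb's first ionization energy up.
As > Sb: they share group 15; the group trend gives As the larger value.
Xe > As: period and group pull opposite ways; the across-period shift dominates (1170 vs 947 kJ/mol).
For reference (kJ/mol): As 947, Sb 831, Xe 1170, Ba 503, Tl 589.
So from lowest to highest: Ba < Tl < Sb < As < Xe.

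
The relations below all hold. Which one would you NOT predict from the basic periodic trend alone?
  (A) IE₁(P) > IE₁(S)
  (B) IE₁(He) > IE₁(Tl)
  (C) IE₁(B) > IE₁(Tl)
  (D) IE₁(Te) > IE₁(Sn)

(A)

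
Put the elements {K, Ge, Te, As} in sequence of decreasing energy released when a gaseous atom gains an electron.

K is in period 4, group 1; Ge is in period 4, group 14; As is in period 4, group 15; Te is in period 5, group 16.
Electron affinity generally becomes more exothermic across a period toward the halogens and less exothermic down a group.
These span different periods and groups, so the two trends combine.
As > K: As lies to the right of K in period 4, so the across-period effect alone puts As higher.
Ge > As: this pair runs against the simple trend — see the exception note.
Te > Ge: period and group pull opposite ways; the across-period shift dominates (190 vs 119 kJ/mol).
Note the exception: Ge has a higher electron affinity than As, contrary to the simple trend — adding an electron to As's half-filled 4p³ is unfavourable, so Ge (4p²) has the more exothermic EA.
Approximate values (kJ/mol): K 48, Ge 119, As 78, Te 190.
So from highest to lowest: Te > Ge > As > K.

Te, Ge, As, K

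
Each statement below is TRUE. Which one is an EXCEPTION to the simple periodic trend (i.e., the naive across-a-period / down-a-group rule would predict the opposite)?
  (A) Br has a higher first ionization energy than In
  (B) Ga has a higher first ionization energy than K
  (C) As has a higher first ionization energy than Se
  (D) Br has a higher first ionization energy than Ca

The general trend: first ionization energy increases across a period and decreases down a group.
(A) Br (period 4, group 17) vs In (period 5, group 13): the stated order agrees with the simple trend.
(B) Ga (period 4, group 13) vs K (period 4, group 1): the stated order agrees with the simple trend.
(C) As (period 4, group 15) vs Se (period 4, group 16): the stated order contradicts the simple trend.
(D) Br (period 4, group 17) vs Ca (period 4, group 2): the stated order agrees with the simple trend.
The exception is (C): Se (4p⁴) ionizes more easily than half-filled As (4p³).

(C)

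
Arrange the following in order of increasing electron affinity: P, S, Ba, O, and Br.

Ba, P, O, S, Br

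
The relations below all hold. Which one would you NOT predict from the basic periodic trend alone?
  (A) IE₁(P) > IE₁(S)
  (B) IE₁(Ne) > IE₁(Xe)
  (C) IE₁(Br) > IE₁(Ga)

(A)

The general trend: first ionization energy increases across a period and decreases down a group.
(A) P (period 3, group 15) vs S (period 3, group 16): the stated order contradicts the simple trend.
(B) Ne (period 2, group 18) vs Xe (period 5, group 18): the stated order agrees with the simple trend.
(C) Br (period 4, group 17) vs Ga (period 4, group 13): the stated order agrees with the simple trend.
The exception is (A): S (3p⁴) ionizes more easily than half-filled P (3p³) because the paired 3p electron in S is pushed out by e⁻–e⁻ repulsion.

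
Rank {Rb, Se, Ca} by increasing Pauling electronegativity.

Rb, Ca, Se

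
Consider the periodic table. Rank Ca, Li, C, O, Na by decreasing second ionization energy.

Li > Na > O > C > Ca

IE_2 is the cost of taking one more electron from the +1 cation: Ca⁺ still has 1 valence electron; Li⁺ is the bare [He] core; C⁺ still has 3 valence electrons; O⁺ still has 5 valence electrons; Na⁺ is the bare [Ne] core.
Core electrons are held far more tightly than valence electrons, so Na and Li top the IE_2 order.
Valence configurations: Ca⁺ [Ar]4s¹, C⁺ [He]2s²2p¹, O⁺ [He]2s²2p³.
Tabulated IE_2 (kJ/mol): Ca 1145, Li 7298, C 2353, O 3388, Na 4562.
Overall IE_2 order: Ca < C < O < Na < Li.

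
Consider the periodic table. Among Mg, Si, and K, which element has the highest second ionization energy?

K

Consider each +1 ion: Mg⁺ still has 1 valence electron; Si⁺ still has 3 valence electrons; K⁺ is the bare [Ar] core.
Pulling an electron out of a noble-gas core costs far more than removing a remaining valence electron, so K sits at the high end of IE_2.
Valence configurations: Mg⁺ [Ne]3s¹, Si⁺ [Ne]3s²3p¹.
The numbers (kJ/mol): Mg 1451, Si 1577, K 3052.
Hence IE_2: Mg < Si < K.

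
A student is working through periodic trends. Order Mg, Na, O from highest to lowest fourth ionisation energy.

Mg, Na, O

After 3 electrons have been removed, what remains? Mg³⁺ is already 1 electron into the core; Na³⁺ is already 2 electrons into the core; O³⁺ still has 3 valence electrons.
Breaking into a closed-shell core is much more expensive than removing a leftover valence electron — Na and Mg have the largest IE_4 here.
The numbers (kJ/mol): Mg 10543, Na 9543, O 7469.
Hence IE_4: O < Na < Mg.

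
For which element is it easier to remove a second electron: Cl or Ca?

Ca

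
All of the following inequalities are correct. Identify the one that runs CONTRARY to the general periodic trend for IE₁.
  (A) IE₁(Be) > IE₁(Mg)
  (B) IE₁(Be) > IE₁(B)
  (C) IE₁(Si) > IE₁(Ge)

The general trend: IE₁ increases across a period and decreases down a group.
(A) Be (period 2, group 2) vs Mg (period 3, group 2): the stated order agrees with the simple trend.
(B) Be (period 2, group 2) vs B (period 2, group 13): the stated order contradicts the simple trend.
(C) Si (period 3, group 14) vs Ge (period 4, group 14): the stated order agrees with the simple trend.
The exception is (B): removing B's lone 2p electron is easier than breaking Be's filled 2s².

(B)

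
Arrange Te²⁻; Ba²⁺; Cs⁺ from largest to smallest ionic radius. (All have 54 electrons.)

All of these have 54 electrons, so size is governed by nuclear charge alone: the more protons, the stronger the pull on the same electron cloud, and the smaller the ion.
Nuclear charges: Ba²⁺ (Z=56), Cs⁺ (Z=55), Te²⁻ (Z=52).
Largest to smallest: Te²⁻ > Cs⁺ > Ba²⁺.

Te²⁻, Cs⁺, Ba²⁺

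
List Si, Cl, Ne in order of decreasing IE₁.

Ne is in period 2, group 18; Si is in period 3, group 14; Cl is in period 3, group 17.
First ionization energy rises across a period (greater Z_eff holds electrons more tightly) and falls down a group (valence electrons are farther from the nucleus).
Neither a single period nor a single group — weigh both effects.
Cl > Si: Cl lies to the right of Si in period 3, so the across-period effect alone puts Cl higher.
Ne > Cl: both effects reinforce here, so Ne is clearly the higher of the two.
Approximate values (kJ/mol): Ne 2081, Si 786, Cl 1251.
So from highest to lowest: Ne > Cl > Si.

Ne > Cl > Si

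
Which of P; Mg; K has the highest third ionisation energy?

The third ionization energy removes an electron from the +2 ion. For each element: P²⁺ still has 3 valence electrons; Mg²⁺ is the bare [Ne] core; K²⁺ is already 1 electron into the core.
Core electrons are held far more tightly than valence electrons, so K and Mg top the IE_3 order.
Tabulated IE_3 (kJ/mol): P 2914, Mg 7733, K 4420.
Overall IE_3 order: P < K < Mg.

Mg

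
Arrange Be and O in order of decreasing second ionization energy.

O, Be

After 1 electron has been removed, what remains? Be⁺ still has 1 valence electron; O⁺ still has 5 valence electrons.
All are still removing valence electrons, so compare the +1 ions as you would atoms: IE_2 generally rises across a period (higher Z_eff) and falls down a group (larger shell), subject to the usual subshell exceptions.
Valence configurations: Be⁺ [He]2s¹, O⁺ [He]2s²2p³.
Approximate IE_2 values (kJ/mol): Be 1757, O 3388.
Hence IE_2: Be < O.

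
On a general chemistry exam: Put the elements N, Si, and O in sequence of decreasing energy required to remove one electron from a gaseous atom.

N > O > Si

Across a period the outer electron is held more tightly (higher IE₁); down a group it sits in a higher shell, more shielded, and comes off more easily.
Here both period and group differ, so the two effects have to be weighed against each other.
O > Si: relative to Si, both the across-period and down-group shifts push O's first ionization energy up.
N > O: this pair runs against the simple trend — see the exception note.
Note the exception: N has a higher first ionization energy than O, contrary to the simple trend — pairing an electron in O's 2p⁴ costs repulsion energy, so O ionizes more easily than half-filled N (2p³).
For reference (kJ/mol): N 1402, O 1314, Si 786.
So from highest to lowest: N > O > Si.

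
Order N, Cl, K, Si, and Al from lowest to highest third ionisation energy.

Al < Si < Cl < K < N

After 2 electrons have been removed, what remains? N²⁺ still has 3 valence electrons; Cl²⁺ still has 5 valence electrons; K²⁺ is already 1 electron into the core; Si²⁺ still has 2 valence electrons; Al²⁺ still has 1 valence electron.
Usually core removal costs more than valence removal, but here the competition is close: a tightly held n=2 valence electron can cost more to remove than an n=3 core electron, so the actual values have to decide it.
Valence configurations: N²⁺ [He]2s²2p¹, Cl²⁺ [Ne]3s²3p³, Si²⁺ [Ne]3s², Al²⁺ [Ne]3s¹.
The numbers (kJ/mol): N 4578, Cl 3822, K 4420, Si 3232, Al 2745.
Putting it together, IE_3: Al < Si < Cl < K < N.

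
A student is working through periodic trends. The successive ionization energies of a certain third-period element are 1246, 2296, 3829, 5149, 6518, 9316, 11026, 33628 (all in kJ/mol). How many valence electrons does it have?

7

Look for the largest jump between consecutive ionization energies: IE8/IE7 ≈ 3.0, far larger than any earlier ratio.
That jump marks the point where a core electron is being removed. So the atom has 7 valence electrons.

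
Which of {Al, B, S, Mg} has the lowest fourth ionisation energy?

IE_4 is the cost of taking one more electron from the +3 cation: Al³⁺ is the bare [Ne] core; B³⁺ is the bare [He] core; S³⁺ still has 3 valence electrons; Mg³⁺ is already 1 electron into the core.
Core electrons are held far more tightly than valence electrons, so Mg, Al and B top the IE_4 order.
Approximate IE_4 values (kJ/mol): Al 11577, B 25026, S 4556, Mg 10543.
So the fourth ionization energies run S < Mg < Al < B.

S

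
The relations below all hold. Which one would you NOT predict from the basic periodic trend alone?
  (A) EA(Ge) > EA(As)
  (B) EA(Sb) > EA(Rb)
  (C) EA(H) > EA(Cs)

(A)

The general trend: electron affinity increases across a period and decreases down a group.
(A) Ge (period 4, group 14) vs As (period 4, group 15): the stated order contradicts the simple trend.
(B) Sb (period 5, group 15) vs Rb (period 5, group 1): the stated order agrees with the simple trend.
(C) H (period 1, group 1) vs Cs (period 6, group 1): the stated order agrees with the simple trend.
The exception is (A): adding an electron to As's half-filled 4p³ is unfavourable, so Ge (4p²) has the more exothermic EA.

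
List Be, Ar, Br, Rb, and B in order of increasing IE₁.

Rb < B < Be < Br < Ar

First ionization energy rises across a period (greater Z_eff holds electrons more tightly) and falls down a group (valence electrons are farther from the nucleus).
Here both period and group differ, so the two effects have to be weighed against each other.
B > Rb: both effects reinforce here, so B is clearly the higher of the two.
Be > B: this pair runs against the simple trend — see the exception note.
Br > Be: period and group pull opposite ways; the across-period shift dominates (1140 vs 900 kJ/mol).
Ar > Br: relative to Br, both the across-period and down-group shifts push Ar's first ionization energy up.
Note the exception: Be has a higher first ionization energy than B, contrary to the simple trend — removing B's lone 2p electron is easier than breaking Be's filled 2s².
Approximate values (kJ/mol): Be 900, B 801, Ar 1521, Br 1140, Rb 403.
So from lowest to highest: Rb < B < Be < Br < Ar.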